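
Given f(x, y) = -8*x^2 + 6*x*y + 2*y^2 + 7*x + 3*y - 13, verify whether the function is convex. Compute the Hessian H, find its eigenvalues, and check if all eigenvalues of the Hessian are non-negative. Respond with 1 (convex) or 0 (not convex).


The Hessian of f(x,y) = -8*x^2 + 6*x*y + 2*y^2 + 7*x + 3*y - 13 is:
H = [[-16, 6], [6, 4]]
Trace = -16 + 4 = -12
Determinant = -16*4 - (6)^2 = -100
Discriminant = (-12)^2 - 4*-100 = 544.0
Eigenvalues: lambda_1 = -17.6619, lambda_2 = 5.6619
The function is not convex.

0


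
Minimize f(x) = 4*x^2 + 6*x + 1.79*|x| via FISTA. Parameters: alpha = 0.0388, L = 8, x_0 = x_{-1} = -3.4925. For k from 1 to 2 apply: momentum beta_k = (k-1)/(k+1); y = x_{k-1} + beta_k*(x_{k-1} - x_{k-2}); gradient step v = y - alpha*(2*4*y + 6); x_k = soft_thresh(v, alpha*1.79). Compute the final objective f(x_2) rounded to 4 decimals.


FISTA on f(x) = 4*x^2 + 6*x + 1.79*|x|
L = 8, alpha = 0.0388
Iteration 1: beta = 0.0, y = -3.4925 + 0.0*(-3.4925 + 3.4925) = -3.4925
  grad(y) = -21.94, v = y - alpha*grad = -2.6412
  prox(v) = soft_thresh(-2.6412, 0.0695) = -2.5718
Iteration 2: beta = 0.3333, y = -2.5718 + 0.3333*(-2.5718 + 3.4925) = -2.2649
  grad(y) = -12.1189, v = y - alpha*grad = -1.7947
  prox(v) = soft_thresh(-1.7947, 0.0695) = -1.7252
f(x_2) = 4*(-1.7252)^2 + 6*(-1.7252) + 1.79*|-1.7252| = 4.6422


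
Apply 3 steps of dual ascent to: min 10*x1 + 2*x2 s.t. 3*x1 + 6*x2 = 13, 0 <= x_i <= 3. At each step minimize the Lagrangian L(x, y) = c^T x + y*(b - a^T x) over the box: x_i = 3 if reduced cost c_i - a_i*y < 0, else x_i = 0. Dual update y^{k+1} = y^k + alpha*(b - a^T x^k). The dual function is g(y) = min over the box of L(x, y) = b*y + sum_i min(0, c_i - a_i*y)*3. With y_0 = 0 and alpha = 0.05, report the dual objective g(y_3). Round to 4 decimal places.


Dual ascent for LP: min 10*x1 + 2*x2, 3*x1 + 6*x2 = 13, 0 <= x_i <= 3
Step 1: y^k = 0.0, reduced costs: (10.0, 2.0)
  x^k = (0.0, 0.0), subgradient = b - a^T x = 13.0
  y^{k+1} = 0.0 + 0.05*13.0 = 0.65
Step 2: y^k = 0.65, reduced costs: (8.05, -1.9)
  x^k = (0.0, 3.0), subgradient = b - a^T x = -5.0
  y^{k+1} = 0.65 + 0.05*-5.0 = 0.4
Step 3: y^k = 0.4, reduced costs: (8.8, -0.4)
  x^k = (0.0, 3.0), subgradient = b - a^T x = -5.0
  y^{k+1} = 0.4 + 0.05*-5.0 = 0.15
Dual objective at y_3 = 0.15: reduced costs (9.55, 1.1), box minimizer x = (0.0, 0.0)
g(y_3) = b*y + (c1 - a1*y)*x1 + (c2 - a2*y)*x2 = 13*0.15 + 9.55*0.0 + 1.1*0.0 = 1.95 + 0.0 + 0.0 = 1.95


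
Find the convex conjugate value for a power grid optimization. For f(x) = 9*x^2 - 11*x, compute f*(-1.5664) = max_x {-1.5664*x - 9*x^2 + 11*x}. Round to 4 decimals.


f*(y) = sup_x {y*x - a*x^2 - b*x} = sup_x {(y-b)*x - a*x^2}
FOC: (y - b) - 2a*x = 0 => x* = (y - b)/(2a)
x* = (-1.5664 + 11)/(2*9) = 0.5241
f*(-1.5664) = (y-b)^2/(4a) = (-1.5664 + 11)^2/(4*9)
= 88.9928/36 = 2.472


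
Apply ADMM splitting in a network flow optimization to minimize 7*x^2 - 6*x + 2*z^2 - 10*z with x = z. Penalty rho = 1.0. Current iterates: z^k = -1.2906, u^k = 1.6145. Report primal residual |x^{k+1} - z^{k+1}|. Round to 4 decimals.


ADMM iteration with rho = 1.0, z^k = -1.2906, u^k = 1.6145
Step 1: x-update.
Minimize 7*x^2 - 6*x + (1.0/2)*(x + 1.2906 + 1.6145)^2
FOC: (2*7 + 1.0)*x = 6 + 1.0*(-1.2906 - 1.6145)
x^{k+1} = 0.2063
Step 2: z-update.
Minimize 2*z^2 - 10*z + (1.0/2)*(0.2063 - z + 1.6145)^2
FOC: (2*2 + 1.0)*z = 10 + 1.0*(0.2063 + 1.6145)
z^{k+1} = 2.3642
Step 3: u-update.
u^{k+1} = 1.6145 + 0.2063 - 2.3642 = -0.5433
Step 4: Primal residual = |0.2063 - 2.3642| = 2.1578


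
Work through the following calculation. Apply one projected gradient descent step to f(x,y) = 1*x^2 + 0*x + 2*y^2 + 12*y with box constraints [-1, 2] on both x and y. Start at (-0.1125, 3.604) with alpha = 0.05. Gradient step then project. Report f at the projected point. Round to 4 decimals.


Step 1: Compute gradient at (-0.1125, 3.604).
grad_x = 2*1*-0.1125 + 0 = -0.225
grad_y = 2*2*3.604 + 12 = 26.416
Step 2: Gradient step.
x_raw = -0.1125 - 0.05*-0.225 = -0.1013
y_raw = 3.604 - 0.05*26.416 = 2.2832
Step 3: Project onto [-1, 2].
x_proj = clip(-0.1013) = -0.1013
y_proj = clip(2.2832) = 2.0
Step 4: Evaluate f.
f(-0.1013, 2.0) = 32.0103


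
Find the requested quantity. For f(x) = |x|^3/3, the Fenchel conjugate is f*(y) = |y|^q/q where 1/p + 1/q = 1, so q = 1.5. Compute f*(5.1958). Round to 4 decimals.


The conjugate exponent q satisfies 1/p + 1/q = 1.
p = 3, so q = 3/(3 - 1) = 1.5
|y|^q = 5.1958^1.5 = 11.8435
f*(5.1958) = 11.8435 / 1.5 = 7.8956


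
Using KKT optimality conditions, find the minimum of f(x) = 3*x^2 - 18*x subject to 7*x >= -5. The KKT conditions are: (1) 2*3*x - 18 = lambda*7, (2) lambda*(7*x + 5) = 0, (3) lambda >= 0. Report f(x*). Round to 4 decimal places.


Step 1: Try lambda = 0 (constraint inactive).
Stationarity: 2*3*x - 18 = 0
x* = 18/(2*3) = 3.0
Check constraint: 7*3.0 = 21.0 >= -5 -- satisfied.
Step 2: Compute optimal value.
f(x*) = 3*3.0^2 - 18*3.0 = -27.0


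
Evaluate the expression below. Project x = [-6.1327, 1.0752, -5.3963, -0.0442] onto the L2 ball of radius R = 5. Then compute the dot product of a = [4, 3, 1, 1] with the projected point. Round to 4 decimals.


Step 1: Compute ||x|| (intermediates to 6 decimals).
||x|| = sqrt((-6.1327)^2 + 1.0752^2 + (-5.3963)^2 + (-0.0442)^2) = 8.239422
Step 2: Project.
Since ||x|| > R, scale = R/||x|| = 5/8.239422 = 0.606839, proj(x) = scale * x
proj(x) = [-3.721562, 0.652473, -3.274685, -0.026822]
Step 3: Dot product.
a^T * proj(x) = 4*(-3.721562) + 3*0.652473 + 1*(-3.274685) + 1*(-0.026822) = -16.2303


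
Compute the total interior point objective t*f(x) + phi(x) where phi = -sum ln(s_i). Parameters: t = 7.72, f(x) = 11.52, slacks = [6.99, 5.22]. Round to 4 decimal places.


Step 1: Compute log-barrier.
ln values: [1.9445, 1.6525]
phi = -(1.9445 + 1.6525) = -3.597
Step 2: Compute augmented objective.
t*f(x) = 7.72*11.52 = 88.9344
Total = 88.9344 - 3.597 = 85.3374


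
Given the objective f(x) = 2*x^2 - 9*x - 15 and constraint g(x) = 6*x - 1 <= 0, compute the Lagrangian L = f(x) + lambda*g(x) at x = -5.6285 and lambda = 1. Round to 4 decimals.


Step 1: Evaluate f(x).
f(-5.6285) = 2*(-5.6285)^2 - 9*(-5.6285) - 15 = 99.0165
Step 2: Evaluate g(x).
g(-5.6285) = 6*-5.6285 - 1 = -34.771
Step 3: Compute Lagrangian.
L = 99.0165 + 1*-34.771 = 64.2455


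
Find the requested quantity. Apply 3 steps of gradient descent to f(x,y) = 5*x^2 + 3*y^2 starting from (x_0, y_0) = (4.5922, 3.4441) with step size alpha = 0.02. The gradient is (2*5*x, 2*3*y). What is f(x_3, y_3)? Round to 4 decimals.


Gradient descent on f(x,y) = 5*x^2 + 3*y^2.
Starting point: (4.5922, 3.4441), alpha = 0.02
Step 1: grad_x = 2*5*4.5922 = 45.922, grad_y = 2*3*3.4441 = 20.6646
  x_1 = 4.5922 - 0.02*45.922 = 3.6738
  y_1 = 3.4441 - 0.02*20.6646 = 3.0308
Step 2: grad_x = 2*5*3.6738 = 36.7376, grad_y = 2*3*3.0308 = 18.1848
  x_2 = 3.6738 - 0.02*36.7376 = 2.939
  y_2 = 3.0308 - 0.02*18.1848 = 2.6671
Step 3: grad_x = 2*5*2.939 = 29.3901, grad_y = 2*3*2.6671 = 16.0027
  x_3 = 2.939 - 0.02*29.3901 = 2.3512
  y_3 = 2.6671 - 0.02*16.0027 = 2.3471
f(2.3512, 2.3471) = 5*2.3512^2 + 3*2.3471^2 = 44.1669


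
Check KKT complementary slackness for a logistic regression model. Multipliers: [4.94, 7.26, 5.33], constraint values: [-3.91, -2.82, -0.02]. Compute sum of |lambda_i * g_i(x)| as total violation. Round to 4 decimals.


KKT complementary slackness check:
lambda_1 * g_1 = 4.94 * -3.91 = -19.3154
lambda_2 * g_2 = 7.26 * -2.82 = -20.4732
lambda_3 * g_3 = 5.33 * -0.02 = -0.1066
Total violation = 19.3154 + 20.4732 + 0.1066 = 39.8952


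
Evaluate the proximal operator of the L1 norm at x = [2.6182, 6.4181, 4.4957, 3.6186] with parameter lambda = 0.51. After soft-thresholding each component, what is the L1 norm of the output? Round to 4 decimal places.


Soft-thresholding with lambda = 0.51:
prox(2.6182) = sign(2.6182)*max(|2.6182| - 0.51, 0) = 2.1082
prox(6.4181) = sign(6.4181)*max(|6.4181| - 0.51, 0) = 5.9081
prox(4.4957) = sign(4.4957)*max(|4.4957| - 0.51, 0) = 3.9857
prox(3.6186) = sign(3.6186)*max(|3.6186| - 0.51, 0) = 3.1086
prox(x) = [2.1082, 5.9081, 3.9857, 3.1086]
||prox(x)||_1 = 2.1082 + 5.9081 + 3.9857 + 3.1086 = 15.1106


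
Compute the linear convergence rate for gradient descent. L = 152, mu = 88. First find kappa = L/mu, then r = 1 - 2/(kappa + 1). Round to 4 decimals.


Step 1: Compute the condition number.
kappa = L/mu = 152/88 = 1.7273
Step 2: Compute the convergence rate.
r = 1 - 2/(kappa + 1) = 1 - 2*mu/(L + mu) = (L - mu)/(L + mu) = 64/240 = 0.2667


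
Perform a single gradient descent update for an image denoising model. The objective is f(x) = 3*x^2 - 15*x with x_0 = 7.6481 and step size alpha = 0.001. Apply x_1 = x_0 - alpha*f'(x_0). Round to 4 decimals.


We compute the gradient at x_0 and apply the update.
f'(x) = 6*x - 15
f'(7.6481) = 6*7.6481 - 15 = 30.8886
x_1 = 7.6481 - 0.001*30.8886 = 7.6172


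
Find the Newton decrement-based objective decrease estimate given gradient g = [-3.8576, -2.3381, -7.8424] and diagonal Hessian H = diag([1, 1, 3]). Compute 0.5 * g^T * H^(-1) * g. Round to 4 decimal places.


Step 1: H is diagonal, so H^(-1) * g = [-3.8576, -2.3381, -2.6141].
Step 2: g^T H^(-1) g = sum_i g_i^2 / H_ii
  = (-3.8576)^2/1 + (-2.3381)^2/1 + (-7.8424)^2/3
  = 14.8811 + 5.4667 + 20.5011 = 40.8489
Step 3: Objective decrease = 0.5 * g^T H^(-1) g = 20.4244


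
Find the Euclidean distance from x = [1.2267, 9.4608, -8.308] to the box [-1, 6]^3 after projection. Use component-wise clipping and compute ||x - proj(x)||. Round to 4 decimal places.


Project each component onto [-1, 6].
clip(1.2267) = 1.2267, clip(9.4608) = 6.0, clip(-8.308) = -1.0
Projection = [1.2267, 6.0, -1.0]
Squared diffs: [0.0, 11.9771, 53.4069]
Distance = sqrt(65.384) = 8.086


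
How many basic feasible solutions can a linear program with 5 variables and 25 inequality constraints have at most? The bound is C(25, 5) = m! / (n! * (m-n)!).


Each vertex corresponds to some choice of n active constraints out of m, so the number of vertices is at most C(m, n) = m! / (n!(m-n)!).
m = 25, n = 5
Numerator: 25 * 24 * 23 * 22 * 21
Denominator: 5! = 120
C(25, 5) = 53130


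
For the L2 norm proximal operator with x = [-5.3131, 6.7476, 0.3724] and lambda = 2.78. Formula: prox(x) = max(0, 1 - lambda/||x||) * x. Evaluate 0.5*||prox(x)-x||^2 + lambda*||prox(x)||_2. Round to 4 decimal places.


Step 1: Compute ||x||.
||x|| = 8.5964
Step 2: Compute scaling factor.
scale = max(0, 1 - 2.78/8.5964) = 0.6766
Step 3: prox(x) = [-3.5949, 4.5655, 0.252]
||prox(x)|| = 5.8164
Step 4: Proximal objective.
0.5*||prox-x||^2 = 3.8642
lambda*||prox|| = 16.1696
Total = 20.0337


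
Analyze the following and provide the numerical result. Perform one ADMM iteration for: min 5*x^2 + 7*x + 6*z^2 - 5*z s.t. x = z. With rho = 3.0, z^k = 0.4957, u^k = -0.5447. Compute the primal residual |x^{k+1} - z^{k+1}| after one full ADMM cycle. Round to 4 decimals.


ADMM iteration with rho = 3.0, z^k = 0.4957, u^k = -0.5447
Step 1: x-update.
Minimize 5*x^2 + 7*x + (3.0/2)*(x - 0.4957 - 0.5447)^2
FOC: (2*5 + 3.0)*x = -7 + 3.0*(0.4957 + 0.5447)
x^{k+1} = -0.2984
Step 2: z-update.
Minimize 6*z^2 - 5*z + (3.0/2)*(-0.2984 - z - 0.5447)^2
FOC: (2*6 + 3.0)*z = 5 + 3.0*(-0.2984 - 0.5447)
z^{k+1} = 0.1647
Step 3: u-update.
u^{k+1} = -0.5447 - 0.2984 - 0.1647 = -1.0078
Step 4: Primal residual = |-0.2984 - 0.1647| = 0.4631


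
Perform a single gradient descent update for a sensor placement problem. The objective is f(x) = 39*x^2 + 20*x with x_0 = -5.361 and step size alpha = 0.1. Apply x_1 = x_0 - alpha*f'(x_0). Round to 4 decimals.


We compute the gradient at x_0 and apply the update.
f'(x) = 78*x + 20
f'(-5.361) = 78*-5.361 + 20 = -398.158
x_1 = -5.361 - 0.1*-398.158 = 34.4548


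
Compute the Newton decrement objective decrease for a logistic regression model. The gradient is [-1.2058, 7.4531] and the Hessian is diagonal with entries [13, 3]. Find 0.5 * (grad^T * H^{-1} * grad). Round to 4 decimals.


Step 1: H is diagonal, so H^(-1) * g = [-0.0928, 2.4844].
Step 2: g^T H^(-1) g = sum_i g_i^2 / H_ii
  = (-1.2058)^2/13 + (7.4531)^2/3
  = 0.1118 + 18.5162 = 18.6281
Step 3: Objective decrease = 0.5 * g^T H^(-1) g = 9.314


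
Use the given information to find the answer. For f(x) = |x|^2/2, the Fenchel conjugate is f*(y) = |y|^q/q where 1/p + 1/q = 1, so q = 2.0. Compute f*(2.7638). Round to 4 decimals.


The conjugate exponent q satisfies 1/p + 1/q = 1.
p = 2, so q = 2/(2 - 1) = 2.0
|y|^q = 2.7638^2.0 = 7.6386
f*(2.7638) = 7.6386 / 2.0 = 3.8193


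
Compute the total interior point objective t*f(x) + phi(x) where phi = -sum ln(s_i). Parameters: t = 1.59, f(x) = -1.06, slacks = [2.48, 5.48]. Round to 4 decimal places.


Step 1: Compute log-barrier.
ln values: [0.9083, 1.7011]
phi = -(0.9083 + 1.7011) = -2.6094
Step 2: Compute augmented objective.
t*f(x) = 1.59*-1.06 = -1.6854
Total = -1.6854 - 2.6094 = -4.2948


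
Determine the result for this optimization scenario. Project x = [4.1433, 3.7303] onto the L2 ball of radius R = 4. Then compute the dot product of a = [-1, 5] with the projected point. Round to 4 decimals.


Step 1: Compute ||x|| (intermediates to 6 decimals).
||x|| = sqrt(4.1433^2 + 3.7303^2) = 5.57513
Step 2: Project.
Since ||x|| > R, scale = R/||x|| = 4/5.57513 = 0.717472, proj(x) = scale * x
proj(x) = [2.972702, 2.676386]
Step 3: Dot product.
a^T * proj(x) = -1*2.972702 + 5*2.676386 = 10.4092


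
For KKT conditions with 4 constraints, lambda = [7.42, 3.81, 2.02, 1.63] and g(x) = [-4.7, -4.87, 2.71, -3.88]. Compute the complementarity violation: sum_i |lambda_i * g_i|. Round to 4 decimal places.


KKT complementary slackness check:
lambda_1 * g_1 = 7.42 * -4.7 = -34.874
lambda_2 * g_2 = 3.81 * -4.87 = -18.5547
lambda_3 * g_3 = 2.02 * 2.71 = 5.4742
lambda_4 * g_4 = 1.63 * -3.88 = -6.3244
Total violation = 34.874 + 18.5547 + 5.4742 + 6.3244 = 65.2273


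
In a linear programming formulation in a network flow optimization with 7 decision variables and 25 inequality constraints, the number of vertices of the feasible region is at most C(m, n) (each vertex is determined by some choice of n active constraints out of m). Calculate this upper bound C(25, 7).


Each vertex corresponds to some choice of n active constraints out of m, so the number of vertices is at most C(m, n) = m! / (n!(m-n)!).
m = 25, n = 7
Numerator: 25 * 24 * 23 * 22 * 21 * 20 * 19
Denominator: 7! = 5040
C(25, 7) = 480700


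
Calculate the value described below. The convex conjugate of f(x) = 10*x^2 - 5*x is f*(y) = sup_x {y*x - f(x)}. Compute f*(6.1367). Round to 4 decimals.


f*(y) = sup_x {y*x - a*x^2 - b*x} = sup_x {(y-b)*x - a*x^2}
FOC: (y - b) - 2a*x = 0 => x* = (y - b)/(2a)
x* = (6.1367 + 5)/(2*10) = 0.5568
f*(6.1367) = (y-b)^2/(4a) = (6.1367 + 5)^2/(4*10)
= 124.0261/40 = 3.1007


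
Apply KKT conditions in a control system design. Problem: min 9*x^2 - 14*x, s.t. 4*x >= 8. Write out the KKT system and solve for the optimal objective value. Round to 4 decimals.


Step 1: Try lambda = 0 (constraint inactive).
x_unc = 14/(2*9) = 0.7778
Check: 4*0.7778 = 3.1112 < 8 -- violated!
Step 2: Constraint must be active: 4*x = 8
x* = 8/4 = 2.0
lambda = (2*9*2.0 - 14)/4 = 5.5
Step 3: Compute optimal value.
f(x*) = 9*2.0^2 - 14*2.0 = 8.0


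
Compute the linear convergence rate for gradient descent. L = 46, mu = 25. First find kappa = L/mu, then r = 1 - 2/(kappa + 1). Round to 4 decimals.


Step 1: Compute the condition number.
kappa = L/mu = 46/25 = 1.84
Step 2: Compute the convergence rate.
r = 1 - 2/(kappa + 1) = 1 - 2*mu/(L + mu) = (L - mu)/(L + mu) = 21/71 = 0.2958


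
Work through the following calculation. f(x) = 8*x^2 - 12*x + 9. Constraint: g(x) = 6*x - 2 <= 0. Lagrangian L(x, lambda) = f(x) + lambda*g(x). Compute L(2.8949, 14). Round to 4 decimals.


Step 1: Evaluate f(x).
f(2.8949) = 8*2.8949^2 - 12*2.8949 + 9 = 41.3048
Step 2: Evaluate g(x).
g(2.8949) = 6*2.8949 - 2 = 15.3694
Step 3: Compute Lagrangian.
L = 41.3048 + 14*15.3694 = 256.4764


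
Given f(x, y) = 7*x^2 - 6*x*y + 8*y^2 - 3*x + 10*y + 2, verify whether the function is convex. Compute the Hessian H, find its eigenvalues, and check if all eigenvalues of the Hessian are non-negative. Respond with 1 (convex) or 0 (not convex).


The Hessian of f(x,y) = 7*x^2 - 6*x*y + 8*y^2 - 3*x + 10*y + 2 is:
H = [[14, -6], [-6, 16]]
Trace = 14 + 16 = 30
Determinant = 14*16 - (-6)^2 = 188
Discriminant = (30)^2 - 4*188 = 148.0
Eigenvalues: lambda_1 = 8.9172, lambda_2 = 21.0828
The function is convex.

1


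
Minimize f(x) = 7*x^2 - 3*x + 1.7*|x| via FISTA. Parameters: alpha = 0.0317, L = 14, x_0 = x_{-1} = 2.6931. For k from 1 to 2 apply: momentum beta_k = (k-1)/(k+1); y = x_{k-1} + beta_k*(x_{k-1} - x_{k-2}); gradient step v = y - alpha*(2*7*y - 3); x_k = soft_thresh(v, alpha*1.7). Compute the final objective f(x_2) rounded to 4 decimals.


FISTA on f(x) = 7*x^2 - 3*x + 1.7*|x|
L = 14, alpha = 0.0317
Iteration 1: beta = 0.0, y = 2.6931 + 0.0*(2.6931 - 2.6931) = 2.6931
  grad(y) = 34.7034, v = y - alpha*grad = 1.593
  prox(v) = soft_thresh(1.593, 0.0539) = 1.5391
Iteration 2: beta = 0.3333, y = 1.5391 + 0.3333*(1.5391 - 2.6931) = 1.1544
  grad(y) = 13.1623, v = y - alpha*grad = 0.7372
  prox(v) = soft_thresh(0.7372, 0.0539) = 0.6833
f(x_2) = 7*0.6833^2 - 3*0.6833 + 1.7*|0.6833| = 2.3801


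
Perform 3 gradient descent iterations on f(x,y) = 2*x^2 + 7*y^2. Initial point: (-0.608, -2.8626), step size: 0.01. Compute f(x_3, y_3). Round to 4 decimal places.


Gradient descent on f(x,y) = 2*x^2 + 7*y^2.
Starting point: (-0.608, -2.8626), alpha = 0.01
Step 1: grad_x = 2*2*-0.608 = -2.432, grad_y = 2*7*-2.8626 = -40.0764
  x_1 = -0.608 - 0.01*-2.432 = -0.5837
  y_1 = -2.8626 - 0.01*-40.0764 = -2.4618
Step 2: grad_x = 2*2*-0.5837 = -2.3347, grad_y = 2*7*-2.4618 = -34.4657
  x_2 = -0.5837 - 0.01*-2.3347 = -0.5603
  y_2 = -2.4618 - 0.01*-34.4657 = -2.1172
Step 3: grad_x = 2*2*-0.5603 = -2.2413, grad_y = 2*7*-2.1172 = -29.6405
  x_3 = -0.5603 - 0.01*-2.2413 = -0.5379
  y_3 = -2.1172 - 0.01*-29.6405 = -1.8208
f(-0.5379, -1.8208) = 2*(-0.5379)^2 + 7*(-1.8208)^2 = 23.7852


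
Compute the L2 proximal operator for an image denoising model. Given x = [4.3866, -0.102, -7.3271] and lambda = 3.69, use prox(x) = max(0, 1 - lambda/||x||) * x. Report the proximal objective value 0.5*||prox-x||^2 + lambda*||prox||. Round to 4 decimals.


Step 1: Compute ||x||.
||x|| = 8.5404
Step 2: Compute scaling factor.
scale = max(0, 1 - 3.69/8.5404) = 0.5679
Step 3: prox(x) = [2.4913, -0.0579, -4.1613]
||prox(x)|| = 4.8504
Step 4: Proximal objective.
0.5*||prox-x||^2 = 6.8081
lambda*||prox|| = 17.898
Total = 24.7062


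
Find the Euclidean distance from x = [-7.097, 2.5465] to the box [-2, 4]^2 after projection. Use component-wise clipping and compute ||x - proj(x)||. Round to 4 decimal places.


Project each component onto [-2, 4].
clip(-7.097) = -2.0, clip(2.5465) = 2.5465
Projection = [-2.0, 2.5465]
Squared diffs: [25.9794, 0.0]
Distance = sqrt(25.9794) = 5.097


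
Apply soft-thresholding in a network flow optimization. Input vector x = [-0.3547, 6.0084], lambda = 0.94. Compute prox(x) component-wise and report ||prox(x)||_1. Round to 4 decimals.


Soft-thresholding with lambda = 0.94:
prox(-0.3547) = sign(-0.3547)*max(|-0.3547| - 0.94, 0) = 0.0
prox(6.0084) = sign(6.0084)*max(|6.0084| - 0.94, 0) = 5.0684
prox(x) = [0.0, 5.0684]
||prox(x)||_1 = 0.0 + 5.0684 = 5.0684


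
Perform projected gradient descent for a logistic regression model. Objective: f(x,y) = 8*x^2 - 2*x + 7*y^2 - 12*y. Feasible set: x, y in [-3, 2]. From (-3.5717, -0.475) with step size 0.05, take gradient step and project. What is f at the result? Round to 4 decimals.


Step 1: Compute gradient at (-3.5717, -0.475).
grad_x = 2*8*-3.5717 - 2 = -59.1472
grad_y = 2*7*-0.475 - 12 = -18.65
Step 2: Gradient step.
x_raw = -3.5717 - 0.05*-59.1472 = -0.6143
y_raw = -0.475 - 0.05*-18.65 = 0.4575
Step 3: Project onto [-3, 2].
x_proj = clip(-0.6143) = -0.6143
y_proj = clip(0.4575) = 0.4575
Step 4: Evaluate f.
f(-0.6143, 0.4575) = 0.2231


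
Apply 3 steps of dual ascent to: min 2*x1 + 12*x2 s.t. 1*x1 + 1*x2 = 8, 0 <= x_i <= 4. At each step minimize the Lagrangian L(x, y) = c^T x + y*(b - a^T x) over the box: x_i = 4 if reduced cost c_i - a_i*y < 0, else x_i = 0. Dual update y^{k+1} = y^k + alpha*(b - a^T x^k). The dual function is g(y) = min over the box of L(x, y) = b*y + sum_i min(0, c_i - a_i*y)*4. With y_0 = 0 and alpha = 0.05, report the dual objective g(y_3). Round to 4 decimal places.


Dual ascent for LP: min 2*x1 + 12*x2, 1*x1 + 1*x2 = 8, 0 <= x_i <= 4
Step 1: y^k = 0.0, reduced costs: (2.0, 12.0)
  x^k = (0.0, 0.0), subgradient = b - a^T x = 8.0
  y^{k+1} = 0.0 + 0.05*8.0 = 0.4
Step 2: y^k = 0.4, reduced costs: (1.6, 11.6)
  x^k = (0.0, 0.0), subgradient = b - a^T x = 8.0
  y^{k+1} = 0.4 + 0.05*8.0 = 0.8
Step 3: y^k = 0.8, reduced costs: (1.2, 11.2)
  x^k = (0.0, 0.0), subgradient = b - a^T x = 8.0
  y^{k+1} = 0.8 + 0.05*8.0 = 1.2
Dual objective at y_3 = 1.2: reduced costs (0.8, 10.8), box minimizer x = (0.0, 0.0)
g(y_3) = b*y + (c1 - a1*y)*x1 + (c2 - a2*y)*x2 = 8*1.2 + 0.8*0.0 + 10.8*0.0 = 9.6 + 0.0 + 0.0 = 9.6


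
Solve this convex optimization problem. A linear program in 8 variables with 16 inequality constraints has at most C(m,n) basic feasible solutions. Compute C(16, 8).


Each vertex corresponds to some choice of n active constraints out of m, so the number of vertices is at most C(m, n) = m! / (n!(m-n)!).
m = 16, n = 8
Numerator: 16 * 15 * 14 * 13 * 12 * 11 * 10 * 9
Denominator: 8! = 40320
C(16, 8) = 12870


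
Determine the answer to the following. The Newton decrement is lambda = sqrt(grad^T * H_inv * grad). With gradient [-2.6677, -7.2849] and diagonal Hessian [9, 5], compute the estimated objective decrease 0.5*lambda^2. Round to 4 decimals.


Step 1: H is diagonal, so H^(-1) * g = [-0.2964, -1.457].
Step 2: g^T H^(-1) g = sum_i g_i^2 / H_ii
  = (-2.6677)^2/9 + (-7.2849)^2/5
  = 0.7907 + 10.614 = 11.4047
Step 3: Objective decrease = 0.5 * g^T H^(-1) g = 5.7023


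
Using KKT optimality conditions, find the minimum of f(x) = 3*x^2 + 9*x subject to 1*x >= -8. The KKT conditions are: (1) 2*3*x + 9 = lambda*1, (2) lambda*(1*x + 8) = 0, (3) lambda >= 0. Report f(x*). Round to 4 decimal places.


Step 1: Try lambda = 0 (constraint inactive).
Stationarity: 2*3*x + 9 = 0
x* = -9/(2*3) = -1.5
Check constraint: 1*-1.5 = -1.5 >= -8 -- satisfied.
Step 2: Compute optimal value.
f(x*) = 3*(-1.5)^2 + 9*(-1.5) = -6.75


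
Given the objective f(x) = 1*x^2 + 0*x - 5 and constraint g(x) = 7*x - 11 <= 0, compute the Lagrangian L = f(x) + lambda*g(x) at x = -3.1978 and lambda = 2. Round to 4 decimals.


Step 1: Evaluate f(x).
f(-3.1978) = 1*(-3.1978)^2 + 0*(-3.1978) - 5 = 5.2259
Step 2: Evaluate g(x).
g(-3.1978) = 7*-3.1978 - 11 = -33.3846
Step 3: Compute Lagrangian.
L = 5.2259 + 2*-33.3846 = -61.5433


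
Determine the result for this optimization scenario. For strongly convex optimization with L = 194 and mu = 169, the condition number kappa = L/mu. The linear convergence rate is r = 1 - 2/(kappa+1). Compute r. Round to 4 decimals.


Step 1: Compute the condition number.
kappa = L/mu = 194/169 = 1.1479
Step 2: Compute the convergence rate.
r = 1 - 2/(kappa + 1) = 1 - 2*mu/(L + mu) = (L - mu)/(L + mu) = 25/363 = 0.0689


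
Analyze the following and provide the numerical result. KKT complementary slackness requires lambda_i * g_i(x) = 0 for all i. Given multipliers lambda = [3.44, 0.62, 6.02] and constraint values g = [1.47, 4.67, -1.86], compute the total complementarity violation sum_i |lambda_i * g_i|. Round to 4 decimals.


KKT complementary slackness check:
lambda_1 * g_1 = 3.44 * 1.47 = 5.0568
lambda_2 * g_2 = 0.62 * 4.67 = 2.8954
lambda_3 * g_3 = 6.02 * -1.86 = -11.1972
Total violation = 5.0568 + 2.8954 + 11.1972 = 19.1494


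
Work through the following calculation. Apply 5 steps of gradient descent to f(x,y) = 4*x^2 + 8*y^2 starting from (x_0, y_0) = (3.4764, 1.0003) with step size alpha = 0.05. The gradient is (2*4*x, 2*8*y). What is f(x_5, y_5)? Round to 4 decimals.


Gradient descent on f(x,y) = 4*x^2 + 8*y^2.
Starting point: (3.4764, 1.0003), alpha = 0.05
Step 1: grad_x = 2*4*3.4764 = 27.8112, grad_y = 2*8*1.0003 = 16.0048
  x_1 = 3.4764 - 0.05*27.8112 = 2.0858
  y_1 = 1.0003 - 0.05*16.0048 = 0.2001
Step 2: grad_x = 2*4*2.0858 = 16.6867, grad_y = 2*8*0.2001 = 3.201
  x_2 = 2.0858 - 0.05*16.6867 = 1.2515
  y_2 = 0.2001 - 0.05*3.201 = 0.04
Step 3: grad_x = 2*4*1.2515 = 10.012, grad_y = 2*8*0.04 = 0.6402
  x_3 = 1.2515 - 0.05*10.012 = 0.7509
  y_3 = 0.04 - 0.05*0.6402 = 0.008
Step 4: grad_x = 2*4*0.7509 = 6.0072, grad_y = 2*8*0.008 = 0.128
  x_4 = 0.7509 - 0.05*6.0072 = 0.4505
  y_4 = 0.008 - 0.05*0.128 = 0.0016
Step 5: grad_x = 2*4*0.4505 = 3.6043, grad_y = 2*8*0.0016 = 0.0256
  x_5 = 0.4505 - 0.05*3.6043 = 0.2703
  y_5 = 0.0016 - 0.05*0.0256 = 0.0003
f(0.2703, 0.0003) = 4*0.2703^2 + 8*0.0003^2 = 0.2923


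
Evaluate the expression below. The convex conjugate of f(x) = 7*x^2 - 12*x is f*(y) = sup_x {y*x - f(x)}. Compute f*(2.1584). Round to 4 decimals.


f*(y) = sup_x {y*x - a*x^2 - b*x} = sup_x {(y-b)*x - a*x^2}
FOC: (y - b) - 2a*x = 0 => x* = (y - b)/(2a)
x* = (2.1584 + 12)/(2*7) = 1.0113
f*(2.1584) = (y-b)^2/(4a) = (2.1584 + 12)^2/(4*7)
= 200.4603/28 = 7.1593


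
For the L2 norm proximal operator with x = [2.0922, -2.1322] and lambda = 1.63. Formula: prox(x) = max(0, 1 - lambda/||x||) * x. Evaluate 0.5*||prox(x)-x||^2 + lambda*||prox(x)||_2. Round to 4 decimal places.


Step 1: Compute ||x||.
||x|| = 2.9872
Step 2: Compute scaling factor.
scale = max(0, 1 - 1.63/2.9872) = 0.4543
Step 3: prox(x) = [0.9506, -0.9688]
||prox(x)|| = 1.3572
Step 4: Proximal objective.
0.5*||prox-x||^2 = 1.3285
lambda*||prox|| = 2.2122
Total = 3.5407


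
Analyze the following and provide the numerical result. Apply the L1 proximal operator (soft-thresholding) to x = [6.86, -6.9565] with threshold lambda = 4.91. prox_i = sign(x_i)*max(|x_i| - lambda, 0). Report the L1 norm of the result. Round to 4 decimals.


Soft-thresholding with lambda = 4.91:
prox(6.86) = sign(6.86)*max(|6.86| - 4.91, 0) = 1.95
prox(-6.9565) = sign(-6.9565)*max(|-6.9565| - 4.91, 0) = -2.0465
prox(x) = [1.95, -2.0465]
||prox(x)||_1 = 1.95 + 2.0465 = 3.9965


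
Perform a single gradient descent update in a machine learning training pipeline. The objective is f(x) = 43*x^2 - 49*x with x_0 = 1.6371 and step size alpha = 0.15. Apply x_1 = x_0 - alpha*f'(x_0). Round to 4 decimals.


We compute the gradient at x_0 and apply the update.
f'(x) = 86*x - 49
f'(1.6371) = 86*1.6371 - 49 = 91.7906
x_1 = 1.6371 - 0.15*91.7906 = -12.1315


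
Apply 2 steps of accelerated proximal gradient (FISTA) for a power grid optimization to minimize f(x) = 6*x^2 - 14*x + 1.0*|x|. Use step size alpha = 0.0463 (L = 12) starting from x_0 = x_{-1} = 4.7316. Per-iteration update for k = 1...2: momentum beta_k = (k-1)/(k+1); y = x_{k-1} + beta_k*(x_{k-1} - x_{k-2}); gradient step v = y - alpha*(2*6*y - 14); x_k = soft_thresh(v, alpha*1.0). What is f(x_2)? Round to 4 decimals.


FISTA on f(x) = 6*x^2 - 14*x + 1.0*|x|
L = 12, alpha = 0.0463
Iteration 1: beta = 0.0, y = 4.7316 + 0.0*(4.7316 - 4.7316) = 4.7316
  grad(y) = 42.7792, v = y - alpha*grad = 2.7509
  prox(v) = soft_thresh(2.7509, 0.0463) = 2.7046
Iteration 2: beta = 0.3333, y = 2.7046 + 0.3333*(2.7046 - 4.7316) = 2.029
  grad(y) = 10.3476, v = y - alpha*grad = 1.5499
  prox(v) = soft_thresh(1.5499, 0.0463) = 1.5036
f(x_2) = 6*1.5036^2 - 14*1.5036 + 1.0*|1.5036| = -5.9821


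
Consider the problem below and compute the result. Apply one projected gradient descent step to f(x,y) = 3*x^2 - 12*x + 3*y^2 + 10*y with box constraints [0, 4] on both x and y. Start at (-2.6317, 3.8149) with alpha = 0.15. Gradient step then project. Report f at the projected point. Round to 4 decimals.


Step 1: Compute gradient at (-2.6317, 3.8149).
grad_x = 2*3*-2.6317 - 12 = -27.7902
grad_y = 2*3*3.8149 + 10 = 32.8894
Step 2: Gradient step.
x_raw = -2.6317 - 0.15*-27.7902 = 1.5368
y_raw = 3.8149 - 0.15*32.8894 = -1.1185
Step 3: Project onto [0, 4].
x_proj = clip(1.5368) = 1.5368
y_proj = clip(-1.1185) = 0.0
Step 4: Evaluate f.
f(1.5368, 0.0) = -11.3564


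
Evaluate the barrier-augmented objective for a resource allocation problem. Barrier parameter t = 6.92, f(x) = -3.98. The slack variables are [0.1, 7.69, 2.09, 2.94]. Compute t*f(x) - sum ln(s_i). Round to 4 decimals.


Step 1: Compute log-barrier.
ln values: [-2.3026, 2.0399, 0.7372, 1.0784]
phi = -(-2.3026 + 2.0399 + 0.7372 + 1.0784) = -1.5529
Step 2: Compute augmented objective.
t*f(x) = 6.92*-3.98 = -27.5416
Total = -27.5416 - 1.5529 = -29.0945


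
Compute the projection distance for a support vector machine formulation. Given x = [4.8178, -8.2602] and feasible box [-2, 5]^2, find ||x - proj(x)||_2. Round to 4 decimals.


Project each component onto [-2, 5].
clip(4.8178) = 4.8178, clip(-8.2602) = -2.0
Projection = [4.8178, -2.0]
Squared diffs: [0.0, 39.1901]
Distance = sqrt(39.1901) = 6.2602


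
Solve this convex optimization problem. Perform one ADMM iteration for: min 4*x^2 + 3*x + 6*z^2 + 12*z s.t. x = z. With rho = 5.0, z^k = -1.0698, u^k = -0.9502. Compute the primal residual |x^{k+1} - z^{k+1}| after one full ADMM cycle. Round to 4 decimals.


ADMM iteration with rho = 5.0, z^k = -1.0698, u^k = -0.9502
Step 1: x-update.
Minimize 4*x^2 + 3*x + (5.0/2)*(x + 1.0698 - 0.9502)^2
FOC: (2*4 + 5.0)*x = -3 + 5.0*(-1.0698 + 0.9502)
x^{k+1} = -0.2768
Step 2: z-update.
Minimize 6*z^2 + 12*z + (5.0/2)*(-0.2768 - z - 0.9502)^2
FOC: (2*6 + 5.0)*z = -12 + 5.0*(-0.2768 - 0.9502)
z^{k+1} = -1.0668
Step 3: u-update.
u^{k+1} = -0.9502 - 0.2768 + 1.0668 = -0.1602
Step 4: Primal residual = |-0.2768 + 1.0668| = 0.79


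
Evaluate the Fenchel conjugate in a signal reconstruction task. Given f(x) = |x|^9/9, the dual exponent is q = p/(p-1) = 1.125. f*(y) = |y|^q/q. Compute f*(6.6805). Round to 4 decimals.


The conjugate exponent q satisfies 1/p + 1/q = 1.
p = 9, so q = 9/(9 - 1) = 1.125
|y|^q = 6.6805^1.125 = 8.4705
f*(6.6805) = 8.4705 / 1.125 = 7.5294


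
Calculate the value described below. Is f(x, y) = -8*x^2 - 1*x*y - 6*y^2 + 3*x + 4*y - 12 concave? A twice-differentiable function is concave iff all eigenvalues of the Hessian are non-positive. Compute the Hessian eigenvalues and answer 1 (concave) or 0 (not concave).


The Hessian of f(x,y) = -8*x^2 - 1*x*y - 6*y^2 + 3*x + 4*y - 12 is:
H = [[-16, -1], [-1, -12]]
Trace = -16 - 12 = -28
Determinant = -16*-12 - (-1)^2 = 191
Discriminant = (-28)^2 - 4*191 = 20.0
Eigenvalues: lambda_1 = -16.2361, lambda_2 = -11.7639
The function is concave.

1


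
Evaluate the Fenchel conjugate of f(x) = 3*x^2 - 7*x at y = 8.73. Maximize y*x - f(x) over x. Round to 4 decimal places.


f*(y) = sup_x {y*x - a*x^2 - b*x} = sup_x {(y-b)*x - a*x^2}
FOC: (y - b) - 2a*x = 0 => x* = (y - b)/(2a)
x* = (8.73 + 7)/(2*3) = 2.6217
f*(8.73) = (y-b)^2/(4a) = (8.73 + 7)^2/(4*3)
= 247.4329/12 = 20.6194


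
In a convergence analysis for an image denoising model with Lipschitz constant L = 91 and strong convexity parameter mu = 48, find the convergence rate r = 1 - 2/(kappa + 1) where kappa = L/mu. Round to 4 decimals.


Step 1: Compute the condition number.
kappa = L/mu = 91/48 = 1.8958
Step 2: Compute the convergence rate.
r = 1 - 2/(kappa + 1) = 1 - 2*mu/(L + mu) = (L - mu)/(L + mu) = 43/139 = 0.3094


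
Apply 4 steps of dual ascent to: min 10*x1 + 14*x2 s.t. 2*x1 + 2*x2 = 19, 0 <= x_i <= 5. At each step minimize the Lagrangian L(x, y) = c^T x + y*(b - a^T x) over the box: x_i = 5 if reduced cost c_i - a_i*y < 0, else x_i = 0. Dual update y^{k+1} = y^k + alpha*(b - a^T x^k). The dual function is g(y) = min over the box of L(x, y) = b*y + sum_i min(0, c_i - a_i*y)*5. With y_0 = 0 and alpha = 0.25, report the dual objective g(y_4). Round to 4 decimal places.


Dual ascent for LP: min 10*x1 + 14*x2, 2*x1 + 2*x2 = 19, 0 <= x_i <= 5
Step 1: y^k = 0.0, reduced costs: (10.0, 14.0)
  x^k = (0.0, 0.0), subgradient = b - a^T x = 19.0
  y^{k+1} = 0.0 + 0.25*19.0 = 4.75
Step 2: y^k = 4.75, reduced costs: (0.5, 4.5)
  x^k = (0.0, 0.0), subgradient = b - a^T x = 19.0
  y^{k+1} = 4.75 + 0.25*19.0 = 9.5
Step 3: y^k = 9.5, reduced costs: (-9.0, -5.0)
  x^k = (5.0, 5.0), subgradient = b - a^T x = -1.0
  y^{k+1} = 9.5 + 0.25*-1.0 = 9.25
Step 4: y^k = 9.25, reduced costs: (-8.5, -4.5)
  x^k = (5.0, 5.0), subgradient = b - a^T x = -1.0
  y^{k+1} = 9.25 + 0.25*-1.0 = 9.0
Dual objective at y_4 = 9.0: reduced costs (-8.0, -4.0), box minimizer x = (5.0, 5.0)
g(y_4) = b*y + (c1 - a1*y)*x1 + (c2 - a2*y)*x2 = 19*9.0 + (-8.0)*5.0 + (-4.0)*5.0 = 171.0 - 40.0 - 20.0 = 111.0


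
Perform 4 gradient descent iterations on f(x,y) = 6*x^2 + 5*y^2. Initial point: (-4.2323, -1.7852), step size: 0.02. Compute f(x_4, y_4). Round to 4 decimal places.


Gradient descent on f(x,y) = 6*x^2 + 5*y^2.
Starting point: (-4.2323, -1.7852), alpha = 0.02
Step 1: grad_x = 2*6*-4.2323 = -50.7876, grad_y = 2*5*-1.7852 = -17.852
  x_1 = -4.2323 - 0.02*-50.7876 = -3.2165
  y_1 = -1.7852 - 0.02*-17.852 = -1.4282
Step 2: grad_x = 2*6*-3.2165 = -38.5986, grad_y = 2*5*-1.4282 = -14.2816
  x_2 = -3.2165 - 0.02*-38.5986 = -2.4446
  y_2 = -1.4282 - 0.02*-14.2816 = -1.1425
Step 3: grad_x = 2*6*-2.4446 = -29.3349, grad_y = 2*5*-1.1425 = -11.4253
  x_3 = -2.4446 - 0.02*-29.3349 = -1.8579
  y_3 = -1.1425 - 0.02*-11.4253 = -0.914
Step 4: grad_x = 2*6*-1.8579 = -22.2945, grad_y = 2*5*-0.914 = -9.1402
  x_4 = -1.8579 - 0.02*-22.2945 = -1.412
  y_4 = -0.914 - 0.02*-9.1402 = -0.7312
f(-1.412, -0.7312) = 6*(-1.412)^2 + 5*(-0.7312)^2 = 14.6356


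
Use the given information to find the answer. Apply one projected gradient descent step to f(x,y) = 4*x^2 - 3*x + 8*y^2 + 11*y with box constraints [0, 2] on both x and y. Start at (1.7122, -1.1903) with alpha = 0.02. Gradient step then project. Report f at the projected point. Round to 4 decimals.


Step 1: Compute gradient at (1.7122, -1.1903).
grad_x = 2*4*1.7122 - 3 = 10.6976
grad_y = 2*8*-1.1903 + 11 = -8.0448
Step 2: Gradient step.
x_raw = 1.7122 - 0.02*10.6976 = 1.4982
y_raw = -1.1903 - 0.02*-8.0448 = -1.0294
Step 3: Project onto [0, 2].
x_proj = clip(1.4982) = 1.4982
y_proj = clip(-1.0294) = 0.0
Step 4: Evaluate f.
f(1.4982, 0.0) = 4.4842


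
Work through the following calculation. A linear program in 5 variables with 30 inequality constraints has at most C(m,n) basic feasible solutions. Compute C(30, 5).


Each vertex corresponds to some choice of n active constraints out of m, so the number of vertices is at most C(m, n) = m! / (n!(m-n)!).
m = 30, n = 5
Numerator: 30 * 29 * 28 * 27 * 26
Denominator: 5! = 120
C(30, 5) = 142506


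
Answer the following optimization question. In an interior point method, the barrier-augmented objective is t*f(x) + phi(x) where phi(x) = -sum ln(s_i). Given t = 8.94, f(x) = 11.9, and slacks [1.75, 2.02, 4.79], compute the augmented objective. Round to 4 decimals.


Step 1: Compute log-barrier.
ln values: [0.5596, 0.7031, 1.5665]
phi = -(0.5596 + 0.7031 + 1.5665) = -2.8292
Step 2: Compute augmented objective.
t*f(x) = 8.94*11.9 = 106.386
Total = 106.386 - 2.8292 = 103.5568


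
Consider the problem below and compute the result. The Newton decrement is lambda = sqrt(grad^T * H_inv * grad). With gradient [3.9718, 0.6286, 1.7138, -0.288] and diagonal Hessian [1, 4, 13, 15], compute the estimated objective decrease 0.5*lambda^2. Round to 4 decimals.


Step 1: H is diagonal, so H^(-1) * g = [3.9718, 0.1572, 0.1318, -0.0192].
Step 2: g^T H^(-1) g = sum_i g_i^2 / H_ii
  = (3.9718)^2/1 + (0.6286)^2/4 + (1.7138)^2/13 + (-0.288)^2/15
  = 15.7752 + 0.0988 + 0.2259 + 0.0055 = 16.1054
Step 3: Objective decrease = 0.5 * g^T H^(-1) g = 8.0527


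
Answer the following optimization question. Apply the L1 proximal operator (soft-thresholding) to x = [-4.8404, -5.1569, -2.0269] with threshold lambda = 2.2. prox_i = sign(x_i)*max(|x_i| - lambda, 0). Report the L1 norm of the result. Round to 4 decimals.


Soft-thresholding with lambda = 2.2:
prox(-4.8404) = sign(-4.8404)*max(|-4.8404| - 2.2, 0) = -2.6404
prox(-5.1569) = sign(-5.1569)*max(|-5.1569| - 2.2, 0) = -2.9569
prox(-2.0269) = sign(-2.0269)*max(|-2.0269| - 2.2, 0) = 0.0
prox(x) = [-2.6404, -2.9569, 0.0]
||prox(x)||_1 = 2.6404 + 2.9569 + 0.0 = 5.5973


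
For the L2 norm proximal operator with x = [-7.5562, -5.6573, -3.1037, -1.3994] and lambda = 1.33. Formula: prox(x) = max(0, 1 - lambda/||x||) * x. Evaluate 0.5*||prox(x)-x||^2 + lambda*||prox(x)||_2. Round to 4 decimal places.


Step 1: Compute ||x||.
||x|| = 10.0346
Step 2: Compute scaling factor.
scale = max(0, 1 - 1.33/10.0346) = 0.8675
Step 3: prox(x) = [-6.5547, -4.9075, -2.6923, -1.2139]
||prox(x)|| = 8.7046
Step 4: Proximal objective.
0.5*||prox-x||^2 = 0.8845
lambda*||prox|| = 11.5771
Total = 12.4615


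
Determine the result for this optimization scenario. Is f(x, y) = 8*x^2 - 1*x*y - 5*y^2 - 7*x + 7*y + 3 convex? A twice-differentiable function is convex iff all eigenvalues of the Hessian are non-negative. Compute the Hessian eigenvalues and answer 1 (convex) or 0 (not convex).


The Hessian of f(x,y) = 8*x^2 - 1*x*y - 5*y^2 - 7*x + 7*y + 3 is:
H = [[16, -1], [-1, -10]]
Trace = 16 - 10 = 6
Determinant = 16*-10 - (-1)^2 = -161
Discriminant = (6)^2 - 4*-161 = 680.0
Eigenvalues: lambda_1 = -10.0384, lambda_2 = 16.0384
The function is not convex.

0


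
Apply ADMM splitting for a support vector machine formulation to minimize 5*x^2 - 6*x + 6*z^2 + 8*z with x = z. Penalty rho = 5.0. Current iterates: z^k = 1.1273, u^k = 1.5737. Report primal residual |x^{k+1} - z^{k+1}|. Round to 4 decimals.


ADMM iteration with rho = 5.0, z^k = 1.1273, u^k = 1.5737
Step 1: x-update.
Minimize 5*x^2 - 6*x + (5.0/2)*(x - 1.1273 + 1.5737)^2
FOC: (2*5 + 5.0)*x = 6 + 5.0*(1.1273 - 1.5737)
x^{k+1} = 0.2512
Step 2: z-update.
Minimize 6*z^2 + 8*z + (5.0/2)*(0.2512 - z + 1.5737)^2
FOC: (2*6 + 5.0)*z = -8 + 5.0*(0.2512 + 1.5737)
z^{k+1} = 0.0661
Step 3: u-update.
u^{k+1} = 1.5737 + 0.2512 - 0.0661 = 1.7588
Step 4: Primal residual = |0.2512 - 0.0661| = 0.1851


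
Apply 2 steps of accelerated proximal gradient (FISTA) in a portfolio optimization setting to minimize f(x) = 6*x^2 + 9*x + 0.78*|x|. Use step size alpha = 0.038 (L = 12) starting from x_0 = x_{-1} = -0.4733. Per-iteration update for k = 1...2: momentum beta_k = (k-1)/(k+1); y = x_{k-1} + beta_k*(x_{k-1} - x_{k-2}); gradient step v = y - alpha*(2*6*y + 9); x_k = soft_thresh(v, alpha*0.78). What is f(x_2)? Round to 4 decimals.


FISTA on f(x) = 6*x^2 + 9*x + 0.78*|x|
L = 12, alpha = 0.038
Iteration 1: beta = 0.0, y = -0.4733 + 0.0*(-0.4733 + 0.4733) = -0.4733
  grad(y) = 3.3204, v = y - alpha*grad = -0.5995
  prox(v) = soft_thresh(-0.5995, 0.0296) = -0.5698
Iteration 2: beta = 0.3333, y = -0.5698 + 0.3333*(-0.5698 + 0.4733) = -0.602
  grad(y) = 1.7758, v = y - alpha*grad = -0.6695
  prox(v) = soft_thresh(-0.6695, 0.0296) = -0.6399
f(x_2) = 6*(-0.6399)^2 + 9*(-0.6399) + 0.78*|-0.6399| = -2.8031


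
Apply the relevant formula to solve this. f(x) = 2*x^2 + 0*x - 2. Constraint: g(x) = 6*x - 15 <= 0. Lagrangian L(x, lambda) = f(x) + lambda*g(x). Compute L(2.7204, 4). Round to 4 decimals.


Step 1: Evaluate f(x).
f(2.7204) = 2*2.7204^2 + 0*2.7204 - 2 = 12.8012
Step 2: Evaluate g(x).
g(2.7204) = 6*2.7204 - 15 = 1.3224
Step 3: Compute Lagrangian.
L = 12.8012 + 4*1.3224 = 18.0908


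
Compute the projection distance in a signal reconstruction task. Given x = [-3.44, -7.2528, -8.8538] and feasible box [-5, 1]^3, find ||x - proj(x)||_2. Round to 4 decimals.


Project each component onto [-5, 1].
clip(-3.44) = -3.44, clip(-7.2528) = -5.0, clip(-8.8538) = -5.0
Projection = [-3.44, -5.0, -5.0]
Squared diffs: [0.0, 5.0751, 14.8518]
Distance = sqrt(19.9269) = 4.464


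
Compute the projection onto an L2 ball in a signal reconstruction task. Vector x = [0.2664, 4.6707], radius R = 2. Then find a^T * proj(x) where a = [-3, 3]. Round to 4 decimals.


Step 1: Compute ||x|| (intermediates to 6 decimals).
||x|| = sqrt(0.2664^2 + 4.6707^2) = 4.678291
Step 2: Project.
Since ||x|| > R, scale = R/||x|| = 2/4.678291 = 0.427507, proj(x) = scale * x
proj(x) = [0.113888, 1.996757]
Step 3: Dot product.
a^T * proj(x) = -3*0.113888 + 3*1.996757 = 5.6486
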